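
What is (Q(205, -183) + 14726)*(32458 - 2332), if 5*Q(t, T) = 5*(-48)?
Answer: 442189428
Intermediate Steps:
Q(t, T) = -48 (Q(t, T) = (5*(-48))/5 = (1/5)*(-240) = -48)
(Q(205, -183) + 14726)*(32458 - 2332) = (-48 + 14726)*(32458 - 2332) = 14678*30126 = 442189428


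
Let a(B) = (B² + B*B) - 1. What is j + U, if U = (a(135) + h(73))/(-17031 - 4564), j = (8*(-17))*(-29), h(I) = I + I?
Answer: 17026817/4319 ≈ 3942.3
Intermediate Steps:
h(I) = 2*I
j = 3944 (j = -136*(-29) = 3944)
a(B) = -1 + 2*B² (a(B) = (B² + B²) - 1 = 2*B² - 1 = -1 + 2*B²)
U = -7319/4319 (U = ((-1 + 2*135²) + 2*73)/(-17031 - 4564) = ((-1 + 2*18225) + 146)/(-21595) = ((-1 + 36450) + 146)*(-1/21595) = (36449 + 146)*(-1/21595) = 36595*(-1/21595) = -7319/4319 ≈ -1.6946)
j + U = 3944 - 7319/4319 = 17026817/4319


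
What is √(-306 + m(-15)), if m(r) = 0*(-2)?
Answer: 3*I*√34 ≈ 17.493*I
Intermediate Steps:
m(r) = 0
√(-306 + m(-15)) = √(-306 + 0) = √(-306) = 3*I*√34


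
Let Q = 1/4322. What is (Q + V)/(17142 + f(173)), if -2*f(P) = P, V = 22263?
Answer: 96220687/73713871 ≈ 1.3053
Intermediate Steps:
f(P) = -P/2
Q = 1/4322 (Q = 1*(1/4322) = 1/4322 ≈ 0.00023137)
(Q + V)/(17142 + f(173)) = (1/4322 + 22263)/(17142 - ½*173) = 96220687/(4322*(17142 - 173/2)) = 96220687/(4322*(34111/2)) = (96220687/4322)*(2/34111) = 96220687/73713871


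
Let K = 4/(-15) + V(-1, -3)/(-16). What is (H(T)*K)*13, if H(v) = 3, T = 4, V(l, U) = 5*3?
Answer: -3757/80 ≈ -46.963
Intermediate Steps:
V(l, U) = 15
K = -289/240 (K = 4/(-15) + 15/(-16) = 4*(-1/15) + 15*(-1/16) = -4/15 - 15/16 = -289/240 ≈ -1.2042)
(H(T)*K)*13 = (3*(-289/240))*13 = -289/80*13 = -3757/80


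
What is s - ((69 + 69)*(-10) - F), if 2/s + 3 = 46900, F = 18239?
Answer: 920072245/46897 ≈ 19619.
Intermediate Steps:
s = 2/46897 (s = 2/(-3 + 46900) = 2/46897 ≈ 4.2647e-5)
s - ((69 + 69)*(-10) - F) = 2/46897 - ((69 + 69)*(-10) - 1*18239) = 2/46897 - (138*(-10) - 18239) = 2/46897 - (-1380 - 18239) = 2/46897 - 1*(-19619) = 2/46897 + 19619 = 920072245/46897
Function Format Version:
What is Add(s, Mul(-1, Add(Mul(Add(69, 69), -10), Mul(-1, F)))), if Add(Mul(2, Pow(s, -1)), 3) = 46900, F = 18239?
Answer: Rational(920072245, 46897) ≈ 19619.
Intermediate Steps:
s = Rational(2, 46897) (s = Mul(2, Pow(Add(-3, 46900), -1)) = Mul(2, Pow(46897, -1)) = Mul(2, Rational(1, 46897)) = Rational(2, 46897) ≈ 4.2647e-5)
Add(s, Mul(-1, Add(Mul(Add(69, 69), -10), Mul(-1, F)))) = Add(Rational(2, 46897), Mul(-1, Add(Mul(Add(69, 69), -10), Mul(-1, 18239)))) = Add(Rational(2, 46897), Mul(-1, Add(Mul(138, -10), -18239))) = Add(Rational(2, 46897), Mul(-1, Add(-1380, -18239))) = Add(Rational(2, 46897), Mul(-1, -19619)) = Add(Rational(2, 46897), 19619) = Rational(920072245, 46897)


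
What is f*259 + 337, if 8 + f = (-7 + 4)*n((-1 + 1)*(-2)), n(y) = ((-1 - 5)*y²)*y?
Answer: -1735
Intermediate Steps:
n(y) = -6*y³ (n(y) = (-6*y²)*y = -6*y³)
f = -8 (f = -8 + (-7 + 4)*(-6*(-8*(-1 + 1)³)) = -8 - (-18)*(0*(-2))³ = -8 - (-18)*0³ = -8 - (-18)*0 = -8 - 3*0 = -8 + 0 = -8)
f*259 + 337 = -8*259 + 337 = -2072 + 337 = -1735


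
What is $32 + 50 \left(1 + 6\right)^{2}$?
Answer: $2482$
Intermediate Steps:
$32 + 50 \left(1 + 6\right)^{2} = 32 + 50 \cdot 7^{2} = 32 + 50 \cdot 49 = 32 + 2450 = 2482$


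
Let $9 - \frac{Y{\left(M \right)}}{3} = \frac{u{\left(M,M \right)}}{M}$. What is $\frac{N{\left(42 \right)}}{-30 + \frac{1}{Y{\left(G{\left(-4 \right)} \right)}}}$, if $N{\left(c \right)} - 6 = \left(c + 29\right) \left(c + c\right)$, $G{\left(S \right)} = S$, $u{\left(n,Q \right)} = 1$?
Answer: $- \frac{331335}{1663} \approx -199.24$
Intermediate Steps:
$Y{\left(M \right)} = 27 - \frac{3}{M}$ ($Y{\left(M \right)} = 27 - 3 \cdot 1 \frac{1}{M} = 27 - \frac{3}{M}$)
$N{\left(c \right)} = 6 + 2 c \left(29 + c\right)$ ($N{\left(c \right)} = 6 + \left(c + 29\right) \left(c + c\right) = 6 + \left(29 + c\right) 2 c = 6 + 2 c \left(29 + c\right)$)
$\frac{N{\left(42 \right)}}{-30 + \frac{1}{Y{\left(G{\left(-4 \right)} \right)}}} = \frac{6 + 2 \cdot 42^{2} + 58 \cdot 42}{-30 + \frac{1}{27 - \frac{3}{-4}}} = \frac{6 + 2 \cdot 1764 + 2436}{-30 + \frac{1}{27 - - \frac{3}{4}}} = \frac{6 + 3528 + 2436}{-30 + \frac{1}{27 + \frac{3}{4}}} = \frac{1}{-30 + \frac{1}{\frac{111}{4}}} \cdot 5970 = \frac{1}{-30 + \frac{4}{111}} \cdot 5970 = \frac{1}{- \frac{3326}{111}} \cdot 5970 = \left(- \frac{111}{3326}\right) 5970 = - \frac{331335}{1663}$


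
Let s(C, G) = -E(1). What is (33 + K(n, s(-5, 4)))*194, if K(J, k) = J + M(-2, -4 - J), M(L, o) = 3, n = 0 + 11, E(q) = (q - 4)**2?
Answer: 9118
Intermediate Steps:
E(q) = (-4 + q)**2
n = 11
s(C, G) = -9 (s(C, G) = -(-4 + 1)**2 = -1*(-3)**2 = -1*9 = -9)
K(J, k) = 3 + J (K(J, k) = J + 3 = 3 + J)
(33 + K(n, s(-5, 4)))*194 = (33 + (3 + 11))*194 = (33 + 14)*194 = 47*194 = 9118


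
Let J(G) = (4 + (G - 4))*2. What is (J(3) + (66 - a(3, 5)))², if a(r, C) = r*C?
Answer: 3249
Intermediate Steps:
a(r, C) = C*r
J(G) = 2*G (J(G) = (4 + (-4 + G))*2 = G*2 = 2*G)
(J(3) + (66 - a(3, 5)))² = (2*3 + (66 - 5*3))² = (6 + (66 - 1*15))² = (6 + (66 - 15))² = (6 + 51)² = 57² = 3249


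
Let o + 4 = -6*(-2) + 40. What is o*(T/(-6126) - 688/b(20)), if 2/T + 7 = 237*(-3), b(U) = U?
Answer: -3026145944/1832695 ≈ -1651.2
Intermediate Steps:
T = -1/359 (T = 2/(-7 + 237*(-3)) = 2/(-7 - 711) = 2/(-718) = 2*(-1/718) = -1/359 ≈ -0.0027855)
o = 48 (o = -4 + (-6*(-2) + 40) = -4 + (12 + 40) = -4 + 52 = 48)
o*(T/(-6126) - 688/b(20)) = 48*(-1/359/(-6126) - 688/20) = 48*(-1/359*(-1/6126) - 688*1/20) = 48*(1/2199234 - 172/5) = 48*(-378268243/10996170) = -3026145944/1832695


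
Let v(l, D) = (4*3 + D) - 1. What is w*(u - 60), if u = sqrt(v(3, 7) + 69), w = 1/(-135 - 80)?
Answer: 12/43 - sqrt(87)/215 ≈ 0.23569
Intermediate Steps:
v(l, D) = 11 + D (v(l, D) = (12 + D) - 1 = 11 + D)
w = -1/215 (w = 1/(-215) = -1/215 ≈ -0.0046512)
u = sqrt(87) (u = sqrt((11 + 7) + 69) = sqrt(18 + 69) = sqrt(87) ≈ 9.3274)
w*(u - 60) = -(sqrt(87) - 60)/215 = -(-60 + sqrt(87))/215 = 12/43 - sqrt(87)/215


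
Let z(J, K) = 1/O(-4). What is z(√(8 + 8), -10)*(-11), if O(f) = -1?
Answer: 11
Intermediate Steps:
z(J, K) = -1 (z(J, K) = 1/(-1) = -1)
z(√(8 + 8), -10)*(-11) = -1*(-11) = 11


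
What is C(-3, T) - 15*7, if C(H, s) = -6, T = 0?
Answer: -111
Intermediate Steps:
C(-3, T) - 15*7 = -6 - 15*7 = -6 - 105 = -111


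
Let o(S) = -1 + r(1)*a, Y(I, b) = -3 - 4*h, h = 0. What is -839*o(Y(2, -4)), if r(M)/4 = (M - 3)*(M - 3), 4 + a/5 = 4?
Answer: 839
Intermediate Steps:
a = 0 (a = -20 + 5*4 = -20 + 20 = 0)
r(M) = 4*(-3 + M)² (r(M) = 4*((M - 3)*(M - 3)) = 4*((-3 + M)*(-3 + M)) = 4*(-3 + M)²)
Y(I, b) = -3 (Y(I, b) = -3 - 4*0 = -3 + 0 = -3)
o(S) = -1 (o(S) = -1 + (4*(-3 + 1)²)*0 = -1 + (4*(-2)²)*0 = -1 + (4*4)*0 = -1 + 16*0 = -1 + 0 = -1)
-839*o(Y(2, -4)) = -839*(-1) = 839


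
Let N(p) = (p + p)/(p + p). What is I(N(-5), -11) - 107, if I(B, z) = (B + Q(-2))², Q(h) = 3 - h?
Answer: -71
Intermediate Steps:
N(p) = 1 (N(p) = (2*p)/((2*p)) = (2*p)*(1/(2*p)) = 1)
I(B, z) = (5 + B)² (I(B, z) = (B + (3 - 1*(-2)))² = (B + (3 + 2))² = (B + 5)² = (5 + B)²)
I(N(-5), -11) - 107 = (5 + 1)² - 107 = 6² - 107 = 36 - 107 = -71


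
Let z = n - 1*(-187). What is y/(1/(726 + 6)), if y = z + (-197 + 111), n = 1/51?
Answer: 1257088/17 ≈ 73946.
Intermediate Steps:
n = 1/51 ≈ 0.019608
z = 9538/51 (z = 1/51 - 1*(-187) = 1/51 + 187 = 9538/51 ≈ 187.02)
y = 5152/51 (y = 9538/51 + (-197 + 111) = 9538/51 - 86 = 5152/51 ≈ 101.02)
y/(1/(726 + 6)) = 5152/(51*(1/(726 + 6))) = 5152/(51*(1/732)) = (5152/51)*732 = 1257088/17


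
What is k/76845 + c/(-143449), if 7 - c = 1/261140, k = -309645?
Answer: -773301756742397/191908972738780 ≈ -4.0295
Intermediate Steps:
c = 1827979/261140 (c = 7 - 1/261140 = 1827979/261140 ≈ 7.0000)
k/76845 + c/(-143449) = -309645/76845 + (1827979/261140)/(-143449) = -309645*1/76845 + (1827979/261140)*(-1/143449) = -20643/5123 - 1827979/37460271860 = -773301756742397/191908972738780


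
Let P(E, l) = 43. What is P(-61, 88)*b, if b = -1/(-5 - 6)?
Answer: 43/11 ≈ 3.9091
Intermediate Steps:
b = 1/11 (b = -1/(-11) = -1*(-1/11) = 1/11 ≈ 0.090909)
P(-61, 88)*b = 43*(1/11) = 43/11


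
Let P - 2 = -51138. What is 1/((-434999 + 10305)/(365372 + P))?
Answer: -157118/212347 ≈ -0.73991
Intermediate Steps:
P = -51136 (P = 2 - 51138 = -51136)
1/((-434999 + 10305)/(365372 + P)) = 1/((-434999 + 10305)/(365372 - 51136)) = 1/(-424694/314236) = 1/(-424694*1/314236) = 1/(-212347/157118) = -157118/212347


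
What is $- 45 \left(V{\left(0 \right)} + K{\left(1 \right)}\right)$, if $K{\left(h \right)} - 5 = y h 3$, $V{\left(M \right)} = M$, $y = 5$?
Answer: $-900$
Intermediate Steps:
$K{\left(h \right)} = 5 + 15 h$ ($K{\left(h \right)} = 5 + 5 h 3 = 5 + 15 h$)
$- 45 \left(V{\left(0 \right)} + K{\left(1 \right)}\right) = - 45 \left(0 + \left(5 + 15 \cdot 1\right)\right) = - 45 \left(0 + \left(5 + 15\right)\right) = - 45 \left(0 + 20\right) = \left(-45\right) 20 = -900$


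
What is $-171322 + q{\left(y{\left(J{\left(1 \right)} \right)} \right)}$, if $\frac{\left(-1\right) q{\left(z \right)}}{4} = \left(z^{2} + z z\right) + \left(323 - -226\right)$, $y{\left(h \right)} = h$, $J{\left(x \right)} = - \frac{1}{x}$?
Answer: $-173526$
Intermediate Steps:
$q{\left(z \right)} = -2196 - 8 z^{2}$ ($q{\left(z \right)} = - 4 \left(\left(z^{2} + z z\right) + \left(323 - -226\right)\right) = - 4 \left(\left(z^{2} + z^{2}\right) + \left(323 + 226\right)\right) = - 4 \left(2 z^{2} + 549\right) = - 4 \left(549 + 2 z^{2}\right) = -2196 - 8 z^{2}$)
$-171322 + q{\left(y{\left(J{\left(1 \right)} \right)} \right)} = -171322 - \left(2196 + 8 \left(- 1^{-1}\right)^{2}\right) = -171322 - \left(2196 + 8 \left(\left(-1\right) 1\right)^{2}\right) = -171322 - \left(2196 + 8 \left(-1\right)^{2}\right) = -171322 - 2204 = -173526$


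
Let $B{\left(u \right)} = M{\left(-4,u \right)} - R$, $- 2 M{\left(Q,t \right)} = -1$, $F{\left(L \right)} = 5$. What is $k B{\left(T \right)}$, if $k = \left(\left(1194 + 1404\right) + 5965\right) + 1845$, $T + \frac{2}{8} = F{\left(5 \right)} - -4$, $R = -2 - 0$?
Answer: $26020$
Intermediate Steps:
$R = -2$ ($R = -2 + 0 = -2$)
$T = \frac{35}{4}$ ($T = - \frac{1}{4} + \left(5 - -4\right) = - \frac{1}{4} + \left(5 + 4\right) = - \frac{1}{4} + 9 = \frac{35}{4} \approx 8.75$)
$M{\left(Q,t \right)} = \frac{1}{2}$ ($M{\left(Q,t \right)} = \left(- \frac{1}{2}\right) \left(-1\right) = \frac{1}{2}$)
$B{\left(u \right)} = \frac{5}{2}$ ($B{\left(u \right)} = \frac{1}{2} - -2 = \frac{1}{2} + 2 = \frac{5}{2}$)
$k = 10408$ ($k = \left(2598 + 5965\right) + 1845 = 8563 + 1845 = 10408$)
$k B{\left(T \right)} = 10408 \cdot \frac{5}{2} = 26020$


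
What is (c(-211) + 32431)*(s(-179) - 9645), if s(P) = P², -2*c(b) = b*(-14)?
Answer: 693245784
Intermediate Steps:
c(b) = 7*b (c(b) = -b*(-14)/2 = -(-7)*b = 7*b)
(c(-211) + 32431)*(s(-179) - 9645) = (7*(-211) + 32431)*((-179)² - 9645) = (-1477 + 32431)*(32041 - 9645) = 30954*22396 = 693245784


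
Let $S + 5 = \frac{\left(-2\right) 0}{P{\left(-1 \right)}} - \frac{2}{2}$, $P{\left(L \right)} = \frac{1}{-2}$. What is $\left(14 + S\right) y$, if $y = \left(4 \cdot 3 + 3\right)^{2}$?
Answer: $1800$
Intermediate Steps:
$P{\left(L \right)} = - \frac{1}{2}$
$S = -6$ ($S = -5 - \left(1 - \frac{\left(-2\right) 0}{- \frac{1}{2}}\right) = -5 + \left(0 \left(-2\right) - 1\right) = -5 + \left(0 - 1\right) = -5 - 1 = -6$)
$y = 225$ ($y = \left(12 + 3\right)^{2} = 15^{2} = 225$)
$\left(14 + S\right) y = \left(14 - 6\right) 225 = 8 \cdot 225 = 1800$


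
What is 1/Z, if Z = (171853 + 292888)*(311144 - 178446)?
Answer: 1/61670201218 ≈ 1.6215e-11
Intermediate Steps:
Z = 61670201218 (Z = 464741*132698 = 61670201218)
1/Z = 1/61670201218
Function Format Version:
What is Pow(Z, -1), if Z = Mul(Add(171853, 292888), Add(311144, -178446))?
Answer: Rational(1, 61670201218) ≈ 1.6215e-11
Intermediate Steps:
Z = 61670201218 (Z = Mul(464741, 132698) = 61670201218)
Pow(Z, -1) = Pow(61670201218, -1) = Rational(1, 61670201218)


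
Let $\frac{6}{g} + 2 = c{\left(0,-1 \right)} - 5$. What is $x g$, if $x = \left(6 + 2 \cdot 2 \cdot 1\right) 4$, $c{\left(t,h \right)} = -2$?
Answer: $- \frac{80}{3} \approx -26.667$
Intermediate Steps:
$g = - \frac{2}{3}$ ($g = \frac{6}{-2 - 7} = \frac{6}{-9} = 6 \left(- \frac{1}{9}\right) = - \frac{2}{3} \approx -0.66667$)
$x = 40$ ($x = \left(6 + 4 \cdot 1\right) 4 = \left(6 + 4\right) 4 = 10 \cdot 4 = 40$)
$x g = 40 \left(- \frac{2}{3}\right) = - \frac{80}{3}$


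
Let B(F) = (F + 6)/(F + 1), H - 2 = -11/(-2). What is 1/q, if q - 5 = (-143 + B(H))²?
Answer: 289/5780661 ≈ 4.9994e-5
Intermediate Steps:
H = 15/2 (H = 2 - 11/(-2) = 2 - 11*(-½) = 2 + 11/2 = 15/2 ≈ 7.5000)
B(F) = (6 + F)/(1 + F)
q = 5780661/289 (q = 5 + (-143 + (6 + 15/2)/(1 + 15/2))² = 5 + (-143 + (27/2)/(17/2))² = 5 + (-143 + (2/17)*(27/2))² = 5 + (-143 + 27/17)² = 5 + (-2404/17)² = 5 + 5779216/289 = 5780661/289 ≈ 20002.)
1/q = 1/(5780661/289) = 289/5780661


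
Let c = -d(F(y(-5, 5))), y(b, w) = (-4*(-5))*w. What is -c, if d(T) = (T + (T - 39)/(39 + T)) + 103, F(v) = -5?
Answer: 1644/17 ≈ 96.706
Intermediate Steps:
y(b, w) = 20*w
d(T) = 103 + T + (-39 + T)/(39 + T) (d(T) = (T + (-39 + T)/(39 + T)) + 103 = 103 + T + (-39 + T)/(39 + T))
c = -1644/17 (c = -(3978 + (-5)² + 143*(-5))/(39 - 5) = -(3978 + 25 - 715)/34 = -3288/34 = -1*1644/17 = -1644/17 ≈ -96.706)
-c = -1*(-1644/17) = 1644/17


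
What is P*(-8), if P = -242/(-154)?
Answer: -88/7 ≈ -12.571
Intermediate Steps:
P = 11/7 (P = -242*(-1/154) = 11/7 ≈ 1.5714)
P*(-8) = (11/7)*(-8) = -88/7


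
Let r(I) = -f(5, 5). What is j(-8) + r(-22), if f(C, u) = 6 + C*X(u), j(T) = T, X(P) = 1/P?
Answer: -15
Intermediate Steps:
f(C, u) = 6 + C/u
r(I) = -7 (r(I) = -(6 + 5/5) = -(6 + 5*(1/5)) = -(6 + 1) = -1*7 = -7)
j(-8) + r(-22) = -8 - 7 = -15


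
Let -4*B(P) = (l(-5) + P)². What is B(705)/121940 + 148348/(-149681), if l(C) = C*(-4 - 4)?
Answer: -4440997643/2085954416 ≈ -2.1290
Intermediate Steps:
l(C) = -8*C (l(C) = C*(-8) = -8*C)
B(P) = -(40 + P)²/4 (B(P) = -(-8*(-5) + P)²/4 = -(40 + P)²/4)
B(705)/121940 + 148348/(-149681) = -(40 + 705)²/4/121940 + 148348/(-149681) = -¼*745²*(1/121940) + 148348*(-1/149681) = -¼*555025*(1/121940) - 148348/149681 = -555025/4*1/121940 - 148348/149681 = -111005/97552 - 148348/149681 = -4440997643/2085954416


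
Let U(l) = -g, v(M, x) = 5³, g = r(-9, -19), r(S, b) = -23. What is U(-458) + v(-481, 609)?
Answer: 148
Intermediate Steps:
g = -23
v(M, x) = 125
U(l) = 23 (U(l) = -1*(-23) = 23)
U(-458) + v(-481, 609) = 23 + 125 = 148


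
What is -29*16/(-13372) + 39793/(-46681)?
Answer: -127613003/156054583 ≈ -0.81775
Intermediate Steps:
-29*16/(-13372) + 39793/(-46681) = -464*(-1/13372) + 39793*(-1/46681) = 116/3343 - 39793/46681 = -127613003/156054583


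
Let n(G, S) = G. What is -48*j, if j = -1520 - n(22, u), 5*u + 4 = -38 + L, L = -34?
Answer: 74016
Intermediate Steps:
u = -76/5 (u = -⅘ + (-38 - 34)/5 = -⅘ + (⅕)*(-72) = -⅘ - 72/5 = -76/5 ≈ -15.200)
j = -1542 (j = -1520 - 1*22 = -1520 - 22 = -1542)
-48*j = -48*(-1542) = 74016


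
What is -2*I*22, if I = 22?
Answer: -968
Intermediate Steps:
-2*I*22 = -2*22*22 = -44*22 = -968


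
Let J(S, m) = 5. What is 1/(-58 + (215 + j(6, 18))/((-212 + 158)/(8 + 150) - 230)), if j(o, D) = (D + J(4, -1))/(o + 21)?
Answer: -15849/934094 ≈ -0.016967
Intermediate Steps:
j(o, D) = (5 + D)/(21 + o) (j(o, D) = (D + 5)/(o + 21) = (5 + D)/(21 + o))
1/(-58 + (215 + j(6, 18))/((-212 + 158)/(8 + 150) - 230)) = 1/(-58 + (215 + (5 + 18)/(21 + 6))/((-212 + 158)/(8 + 150) - 230)) = 1/(-58 + (215 + 23/27)/(-54/158 - 230)) = 1/(-58 + (215 + (1/27)*23)/(-54*1/158 - 230)) = 1/(-58 + (215 + 23/27)/(-27/79 - 230)) = 1/(-58 + 5828/(27*(-18197/79))) = 1/(-58 + (5828/27)*(-79/18197)) = 1/(-58 - 14852/15849) = 1/(-934094/15849) = -15849/934094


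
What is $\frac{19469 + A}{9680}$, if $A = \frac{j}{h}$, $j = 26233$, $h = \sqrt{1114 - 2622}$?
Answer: $\frac{19469}{9680} - \frac{26233 i \sqrt{377}}{7298720} \approx 2.0113 - 0.069787 i$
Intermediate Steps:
$h = 2 i \sqrt{377}$ ($h = \sqrt{-1508} = 2 i \sqrt{377} \approx 38.833 i$)
$A = - \frac{26233 i \sqrt{377}}{754}$ ($A = \frac{26233}{2 i \sqrt{377}} = 26233 \left(- \frac{i \sqrt{377}}{754}\right) = - \frac{26233 i \sqrt{377}}{754} \approx - 675.53 i$)
$\frac{19469 + A}{9680} = \frac{19469 - \frac{26233 i \sqrt{377}}{754}}{9680} = \left(19469 - \frac{26233 i \sqrt{377}}{754}\right) \frac{1}{9680} = \frac{19469}{9680} - \frac{26233 i \sqrt{377}}{7298720}$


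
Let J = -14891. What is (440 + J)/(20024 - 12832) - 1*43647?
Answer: -313923675/7192 ≈ -43649.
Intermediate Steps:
(440 + J)/(20024 - 12832) - 1*43647 = (440 - 14891)/(20024 - 12832) - 1*43647 = -14451/7192 - 43647 = -313923675/7192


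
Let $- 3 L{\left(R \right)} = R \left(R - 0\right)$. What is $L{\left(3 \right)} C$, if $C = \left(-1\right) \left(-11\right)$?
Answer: $-33$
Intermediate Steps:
$L{\left(R \right)} = - \frac{R^{2}}{3}$ ($L{\left(R \right)} = - \frac{R \left(R - 0\right)}{3} = - \frac{R \left(R + 0\right)}{3} = - \frac{R R}{3} = - \frac{R^{2}}{3}$)
$C = 11$
$L{\left(3 \right)} C = - \frac{3^{2}}{3} \cdot 11 = \left(- \frac{1}{3}\right) 9 \cdot 11 = \left(-3\right) 11 = -33$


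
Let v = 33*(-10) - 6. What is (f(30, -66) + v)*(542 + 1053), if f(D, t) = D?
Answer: -488070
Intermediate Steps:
v = -336 (v = -330 - 6 = -336)
(f(30, -66) + v)*(542 + 1053) = (30 - 336)*(542 + 1053) = -306*1595 = -488070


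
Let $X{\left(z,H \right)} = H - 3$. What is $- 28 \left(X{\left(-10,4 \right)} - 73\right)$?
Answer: $2016$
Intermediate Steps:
$X{\left(z,H \right)} = -3 + H$ ($X{\left(z,H \right)} = H - 3 = -3 + H$)
$- 28 \left(X{\left(-10,4 \right)} - 73\right) = - 28 \left(\left(-3 + 4\right) - 73\right) = - 28 \left(1 - 73\right) = \left(-28\right) \left(-72\right) = 2016$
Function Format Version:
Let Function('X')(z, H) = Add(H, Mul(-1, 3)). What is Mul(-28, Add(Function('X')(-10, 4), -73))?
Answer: 2016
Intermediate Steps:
Function('X')(z, H) = Add(-3, H) (Function('X')(z, H) = Add(H, -3) = Add(-3, H))
Mul(-28, Add(Function('X')(-10, 4), -73)) = Mul(-28, Add(Add(-3, 4), -73)) = Mul(-28, Add(1, -73)) = Mul(-28, -72) = 2016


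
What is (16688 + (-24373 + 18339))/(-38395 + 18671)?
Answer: -5327/9862 ≈ -0.54015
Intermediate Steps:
(16688 + (-24373 + 18339))/(-38395 + 18671) = (16688 - 6034)/(-19724) = 10654*(-1/19724) = -5327/9862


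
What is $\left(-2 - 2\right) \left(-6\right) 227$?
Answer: $5448$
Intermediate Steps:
$\left(-2 - 2\right) \left(-6\right) 227 = \left(-4\right) \left(-6\right) 227 = 24 \cdot 227 = 5448$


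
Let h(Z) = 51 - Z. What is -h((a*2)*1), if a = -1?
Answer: -53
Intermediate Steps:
-h((a*2)*1) = -(51 - (-1*2)) = -(51 - (-2)) = -(51 - 1*(-2)) = -(51 + 2) = -1*53 = -53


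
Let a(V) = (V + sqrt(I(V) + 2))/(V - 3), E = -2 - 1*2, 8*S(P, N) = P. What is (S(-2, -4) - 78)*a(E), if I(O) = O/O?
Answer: -313/7 + 313*sqrt(3)/28 ≈ -25.352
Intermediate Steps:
I(O) = 1
S(P, N) = P/8
E = -4 (E = -2 - 2 = -4)
a(V) = (V + sqrt(3))/(-3 + V) (a(V) = (V + sqrt(1 + 2))/(V - 3) = (V + sqrt(3))/(-3 + V))
(S(-2, -4) - 78)*a(E) = ((1/8)*(-2) - 78)*((-4 + sqrt(3))/(-3 - 4)) = (-1/4 - 78)*((-4 + sqrt(3))/(-7)) = -(-313)*(-4 + sqrt(3))/28 = -313*(4/7 - sqrt(3)/7)/4 = -313/7 + 313*sqrt(3)/28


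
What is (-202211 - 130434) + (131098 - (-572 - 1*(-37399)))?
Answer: -238374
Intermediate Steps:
(-202211 - 130434) + (131098 - (-572 - 1*(-37399))) = -332645 + (131098 - (-572 + 37399)) = -332645 + (131098 - 1*36827) = -332645 + (131098 - 36827) = -332645 + 94271 = -238374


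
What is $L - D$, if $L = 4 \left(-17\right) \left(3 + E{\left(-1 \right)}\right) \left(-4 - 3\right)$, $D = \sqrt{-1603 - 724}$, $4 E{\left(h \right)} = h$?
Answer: $1309 - i \sqrt{2327} \approx 1309.0 - 48.239 i$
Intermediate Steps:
$E{\left(h \right)} = \frac{h}{4}$
$D = i \sqrt{2327}$ ($D = \sqrt{-2327} = i \sqrt{2327} \approx 48.239 i$)
$L = 1309$ ($L = 4 \left(-17\right) \left(3 + \frac{1}{4} \left(-1\right)\right) \left(-4 - 3\right) = - 68 \left(3 - \frac{1}{4}\right) \left(-7\right) = - 68 \cdot \frac{11}{4} \left(-7\right) = \left(-68\right) \left(- \frac{77}{4}\right) = 1309$)
$L - D = 1309 - i \sqrt{2327}$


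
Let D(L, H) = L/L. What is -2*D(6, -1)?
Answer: -2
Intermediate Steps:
D(L, H) = 1
-2*D(6, -1) = -2*1 = -2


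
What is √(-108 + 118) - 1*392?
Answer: -392 + √10 ≈ -388.84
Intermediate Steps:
√(-108 + 118) - 1*392 = √10 - 392 = -392 + √10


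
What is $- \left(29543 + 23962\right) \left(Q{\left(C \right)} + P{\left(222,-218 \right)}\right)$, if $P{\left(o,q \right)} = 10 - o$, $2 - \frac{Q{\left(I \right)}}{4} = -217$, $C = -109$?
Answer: $-35527320$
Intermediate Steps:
$Q{\left(I \right)} = 876$ ($Q{\left(I \right)} = 8 - -868 = 8 + 868 = 876$)
$- \left(29543 + 23962\right) \left(Q{\left(C \right)} + P{\left(222,-218 \right)}\right) = - \left(29543 + 23962\right) \left(876 + \left(10 - 222\right)\right) = - 53505 \left(876 + \left(10 - 222\right)\right) = - 53505 \left(876 - 212\right) = - 53505 \cdot 664 = \left(-1\right) 35527320 = -35527320$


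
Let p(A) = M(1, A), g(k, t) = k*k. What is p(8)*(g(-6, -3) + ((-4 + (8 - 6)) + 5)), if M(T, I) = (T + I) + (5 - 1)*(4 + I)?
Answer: 2223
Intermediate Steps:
M(T, I) = 16 + T + 5*I (M(T, I) = (I + T) + 4*(4 + I) = (I + T) + (16 + 4*I) = 16 + T + 5*I)
g(k, t) = k**2
p(A) = 17 + 5*A (p(A) = 16 + 1 + 5*A = 17 + 5*A)
p(8)*(g(-6, -3) + ((-4 + (8 - 6)) + 5)) = (17 + 5*8)*((-6)**2 + ((-4 + (8 - 6)) + 5)) = (17 + 40)*(36 + ((-4 + 2) + 5)) = 57*(36 + (-2 + 5)) = 57*(36 + 3) = 57*39 = 2223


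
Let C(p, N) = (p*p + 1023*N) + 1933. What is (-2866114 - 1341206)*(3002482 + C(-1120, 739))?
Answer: -21098918823840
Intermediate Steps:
C(p, N) = 1933 + p² + 1023*N (C(p, N) = (p² + 1023*N) + 1933 = 1933 + p² + 1023*N)
(-2866114 - 1341206)*(3002482 + C(-1120, 739)) = (-2866114 - 1341206)*(3002482 + (1933 + (-1120)² + 1023*739)) = -4207320*(3002482 + (1933 + 1254400 + 755997)) = -4207320*(3002482 + 2012330) = -4207320*5014812 = -21098918823840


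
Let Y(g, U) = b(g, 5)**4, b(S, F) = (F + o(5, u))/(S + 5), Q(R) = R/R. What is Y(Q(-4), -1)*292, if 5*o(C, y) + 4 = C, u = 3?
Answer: 8339812/50625 ≈ 164.74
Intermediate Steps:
o(C, y) = -4/5 + C/5
Q(R) = 1
b(S, F) = (1/5 + F)/(5 + S) (b(S, F) = (F + (-4/5 + (1/5)*5))/(S + 5) = (F + (-4/5 + 1))/(5 + S) = (F + 1/5)/(5 + S) = (1/5 + F)/(5 + S))
Y(g, U) = 456976/(625*(5 + g)**4) (Y(g, U) = ((1/5 + 5)/(5 + g))**4 = ((26/5)/(5 + g))**4 = (26/(5*(5 + g)))**4 = 456976/(625*(5 + g)**4))
Y(Q(-4), -1)*292 = (456976/(625*(5 + 1)**4))*292 = ((456976/625)/6**4)*292 = ((456976/625)*(1/1296))*292 = (28561/50625)*292 = 8339812/50625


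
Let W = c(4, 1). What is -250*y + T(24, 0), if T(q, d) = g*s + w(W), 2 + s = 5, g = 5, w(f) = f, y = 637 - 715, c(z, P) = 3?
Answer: 19518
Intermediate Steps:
W = 3
y = -78
s = 3 (s = -2 + 5 = 3)
T(q, d) = 18 (T(q, d) = 5*3 + 3 = 15 + 3 = 18)
-250*y + T(24, 0) = -250*(-78) + 18 = 19500 + 18 = 19518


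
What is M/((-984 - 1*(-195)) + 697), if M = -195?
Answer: 195/92 ≈ 2.1196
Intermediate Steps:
M/((-984 - 1*(-195)) + 697) = -195/((-984 - 1*(-195)) + 697) = -195/((-984 + 195) + 697) = -195/(-789 + 697) = -195/(-92) = -1/92*(-195) = 195/92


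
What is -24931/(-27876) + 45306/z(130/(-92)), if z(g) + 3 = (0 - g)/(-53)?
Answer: -3078888270679/205697004 ≈ -14968.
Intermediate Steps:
z(g) = -3 + g/53 (z(g) = -3 + (0 - g)/(-53) = -3 - g*(-1/53) = -3 + g/53)
-24931/(-27876) + 45306/z(130/(-92)) = -24931/(-27876) + 45306/(-3 + (130/(-92))/53) = -24931*(-1/27876) + 45306/(-3 + (130*(-1/92))/53) = 24931/27876 + 45306/(-3 + (1/53)*(-65/46)) = 24931/27876 + 45306/(-3 - 65/2438) = 24931/27876 + 45306/(-7379/2438) = 24931/27876 + 45306*(-2438/7379) = 24931/27876 - 110456028/7379 = -3078888270679/205697004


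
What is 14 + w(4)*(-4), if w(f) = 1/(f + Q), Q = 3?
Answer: 94/7 ≈ 13.429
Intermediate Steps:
w(f) = 1/(3 + f) (w(f) = 1/(f + 3) = 1/(3 + f))
14 + w(4)*(-4) = 14 - 4/(3 + 4) = 14 - 4/7 = 94/7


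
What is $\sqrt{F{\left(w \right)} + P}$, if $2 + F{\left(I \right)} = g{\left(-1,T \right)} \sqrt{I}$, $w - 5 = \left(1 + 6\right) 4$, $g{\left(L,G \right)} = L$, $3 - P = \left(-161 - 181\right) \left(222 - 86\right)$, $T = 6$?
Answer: $\sqrt{46513 - \sqrt{33}} \approx 215.66$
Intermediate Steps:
$P = 46515$ ($P = 3 - \left(-161 - 181\right) \left(222 - 86\right) = 3 - \left(-342\right) 136 = 3 - -46512 = 3 + 46512 = 46515$)
$w = 33$ ($w = 5 + \left(1 + 6\right) 4 = 5 + 7 \cdot 4 = 5 + 28 = 33$)
$F{\left(I \right)} = -2 - \sqrt{I}$
$\sqrt{F{\left(w \right)} + P} = \sqrt{\left(-2 - \sqrt{33}\right) + 46515} = \sqrt{46513 - \sqrt{33}}$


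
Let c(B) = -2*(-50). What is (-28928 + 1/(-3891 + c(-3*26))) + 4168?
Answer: -93865161/3791 ≈ -24760.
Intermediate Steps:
c(B) = 100
(-28928 + 1/(-3891 + c(-3*26))) + 4168 = (-28928 + 1/(-3891 + 100)) + 4168 = (-28928 + 1/(-3791)) + 4168 = (-28928 - 1/3791) + 4168 = -109666049/3791 + 4168 = -93865161/3791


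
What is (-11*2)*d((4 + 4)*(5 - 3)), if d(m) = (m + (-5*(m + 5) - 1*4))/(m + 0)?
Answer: 1023/8 ≈ 127.88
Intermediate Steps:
d(m) = (-29 - 4*m)/m (d(m) = (m + (-5*(5 + m) - 4))/m = (m + ((-25 - 5*m) - 4))/m = (m + (-29 - 5*m))/m = (-29 - 4*m)/m)
(-11*2)*d((4 + 4)*(5 - 3)) = (-11*2)*(-4 - 29*1/((4 + 4)*(5 - 3))) = -22*(-4 - 29/(8*2)) = -22*(-4 - 29/16) = -22*(-93/16) = 1023/8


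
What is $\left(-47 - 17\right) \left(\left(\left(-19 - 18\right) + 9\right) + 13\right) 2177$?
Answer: $2089920$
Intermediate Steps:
$\left(-47 - 17\right) \left(\left(\left(-19 - 18\right) + 9\right) + 13\right) 2177 = - 64 \left(\left(-37 + 9\right) + 13\right) 2177 = - 64 \left(-28 + 13\right) 2177 = \left(-64\right) \left(-15\right) 2177 = 960 \cdot 2177 = 2089920$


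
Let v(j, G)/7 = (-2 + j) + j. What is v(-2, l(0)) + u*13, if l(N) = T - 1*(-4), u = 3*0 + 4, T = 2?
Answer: 10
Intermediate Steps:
u = 4 (u = 0 + 4 = 4)
l(N) = 6 (l(N) = 2 - 1*(-4) = 2 + 4 = 6)
v(j, G) = -14 + 14*j (v(j, G) = 7*((-2 + j) + j) = 7*(-2 + 2*j) = -14 + 14*j)
v(-2, l(0)) + u*13 = (-14 + 14*(-2)) + 4*13 = (-14 - 28) + 52 = -42 + 52 = 10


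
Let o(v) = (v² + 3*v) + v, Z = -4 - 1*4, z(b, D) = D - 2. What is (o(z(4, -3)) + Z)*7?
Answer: -21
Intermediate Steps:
z(b, D) = -2 + D
Z = -8 (Z = -4 - 4 = -8)
o(v) = v² + 4*v
(o(z(4, -3)) + Z)*7 = ((-2 - 3)*(4 + (-2 - 3)) - 8)*7 = (-5*(4 - 5) - 8)*7 = (-5*(-1) - 8)*7 = (5 - 8)*7 = -3*7 = -21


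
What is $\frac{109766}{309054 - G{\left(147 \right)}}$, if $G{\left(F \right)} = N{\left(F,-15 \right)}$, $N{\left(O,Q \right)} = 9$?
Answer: $\frac{109766}{309045} \approx 0.35518$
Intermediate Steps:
$G{\left(F \right)} = 9$
$\frac{109766}{309054 - G{\left(147 \right)}} = \frac{109766}{309054 - 9} = \frac{109766}{309045}$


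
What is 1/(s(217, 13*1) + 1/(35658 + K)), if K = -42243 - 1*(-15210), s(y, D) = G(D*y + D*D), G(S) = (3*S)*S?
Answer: 8625/231325087501 ≈ 3.7285e-8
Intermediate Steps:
G(S) = 3*S**2
s(y, D) = 3*(D**2 + D*y)**2 (s(y, D) = 3*(D*y + D*D)**2 = 3*(D*y + D**2)**2 = 3*(D**2 + D*y)**2)
K = -27033 (K = -42243 + 15210 = -27033)
1/(s(217, 13*1) + 1/(35658 + K)) = 1/(3*(13*1)**2*(13*1 + 217)**2 + 1/(35658 - 27033)) = 1/(3*13**2*(13 + 217)**2 + 1/8625) = 1/(3*169*230**2 + 1/8625) = 1/(3*169*52900 + 1/8625) = 1/(26820300 + 1/8625) = 1/(231325087501/8625) = 8625/231325087501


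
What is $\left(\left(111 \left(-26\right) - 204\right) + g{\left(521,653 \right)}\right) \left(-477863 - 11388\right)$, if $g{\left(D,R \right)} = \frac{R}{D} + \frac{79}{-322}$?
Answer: $\frac{36219634054389}{23966} \approx 1.5113 \cdot 10^{9}$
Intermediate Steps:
$g{\left(D,R \right)} = - \frac{79}{322} + \frac{R}{D}$ ($g{\left(D,R \right)} = \frac{R}{D} + 79 \left(- \frac{1}{322}\right) = \frac{R}{D} - \frac{79}{322} = - \frac{79}{322} + \frac{R}{D}$)
$\left(\left(111 \left(-26\right) - 204\right) + g{\left(521,653 \right)}\right) \left(-477863 - 11388\right) = \left(\left(111 \left(-26\right) - 204\right) - \left(\frac{79}{322} - \frac{653}{521}\right)\right) \left(-477863 - 11388\right) = \left(\left(-2886 - 204\right) + \left(- \frac{79}{322} + 653 \cdot \frac{1}{521}\right)\right) \left(-489251\right) = \left(-3090 + \left(- \frac{79}{322} + \frac{653}{521}\right)\right) \left(-489251\right) = \left(-3090 + \frac{169107}{167762}\right) \left(-489251\right) = \left(- \frac{518215473}{167762}\right) \left(-489251\right) = \frac{36219634054389}{23966}$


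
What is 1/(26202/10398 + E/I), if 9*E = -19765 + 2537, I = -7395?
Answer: 115339815/320501809 ≈ 0.35987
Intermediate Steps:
E = -17228/9 (E = (-19765 + 2537)/9 = (1/9)*(-17228) = -17228/9 ≈ -1914.2)
1/(26202/10398 + E/I) = 1/(26202/10398 - 17228/9/(-7395)) = 1/(26202*(1/10398) - 17228/9*(-1/7395)) = 1/(4367/1733 + 17228/66555) = 1/(320501809/115339815) = 115339815/320501809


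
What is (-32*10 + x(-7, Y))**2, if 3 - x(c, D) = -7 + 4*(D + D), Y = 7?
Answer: 133956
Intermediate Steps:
x(c, D) = 10 - 8*D (x(c, D) = 3 - (-7 + 4*(D + D)) = 3 - (-7 + 4*(2*D)) = 3 - (-7 + 8*D) = 3 + (7 - 8*D) = 10 - 8*D)
(-32*10 + x(-7, Y))**2 = (-32*10 + (10 - 8*7))**2 = (-320 + (10 - 56))**2 = (-320 - 46)**2 = (-366)**2 = 133956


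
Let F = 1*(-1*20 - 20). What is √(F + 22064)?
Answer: 2*√5506 ≈ 148.40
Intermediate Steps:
F = -40 (F = 1*(-20 - 20) = 1*(-40) = -40)
√(F + 22064) = √(-40 + 22064) = √22024 = 2*√5506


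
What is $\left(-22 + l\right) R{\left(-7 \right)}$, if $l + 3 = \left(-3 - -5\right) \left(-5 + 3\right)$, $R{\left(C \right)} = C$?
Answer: $203$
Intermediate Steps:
$l = -7$ ($l = -3 + \left(-3 - -5\right) \left(-5 + 3\right) = -3 + \left(-3 + 5\right) \left(-2\right) = -3 + 2 \left(-2\right) = -3 - 4 = -7$)
$\left(-22 + l\right) R{\left(-7 \right)} = \left(-22 - 7\right) \left(-7\right) = \left(-29\right) \left(-7\right) = 203$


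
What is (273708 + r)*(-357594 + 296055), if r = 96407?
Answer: -22776506985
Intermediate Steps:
(273708 + r)*(-357594 + 296055) = (273708 + 96407)*(-357594 + 296055) = 370115*(-61539) = -22776506985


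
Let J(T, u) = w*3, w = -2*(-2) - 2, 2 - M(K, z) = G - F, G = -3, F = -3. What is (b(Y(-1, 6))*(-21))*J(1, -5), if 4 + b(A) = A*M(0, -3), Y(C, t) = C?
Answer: 756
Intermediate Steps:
M(K, z) = 2 (M(K, z) = 2 - (-3 - 1*(-3)) = 2 - (-3 + 3) = 2 - 1*0 = 2 + 0 = 2)
w = 2 (w = 4 - 2 = 2)
J(T, u) = 6 (J(T, u) = 2*3 = 6)
b(A) = -4 + 2*A (b(A) = -4 + A*2 = -4 + 2*A)
(b(Y(-1, 6))*(-21))*J(1, -5) = ((-4 + 2*(-1))*(-21))*6 = ((-4 - 2)*(-21))*6 = -6*(-21)*6 = 126*6 = 756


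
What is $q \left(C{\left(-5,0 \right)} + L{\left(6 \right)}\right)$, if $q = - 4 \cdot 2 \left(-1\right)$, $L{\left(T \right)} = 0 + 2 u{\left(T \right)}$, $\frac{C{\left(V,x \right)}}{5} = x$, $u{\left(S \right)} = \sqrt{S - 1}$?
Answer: $16 \sqrt{5} \approx 35.777$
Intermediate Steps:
$u{\left(S \right)} = \sqrt{-1 + S}$
$C{\left(V,x \right)} = 5 x$
$L{\left(T \right)} = 2 \sqrt{-1 + T}$ ($L{\left(T \right)} = 0 + 2 \sqrt{-1 + T} = 2 \sqrt{-1 + T}$)
$q = 8$ ($q = \left(-4\right) \left(-2\right) = 8$)
$q \left(C{\left(-5,0 \right)} + L{\left(6 \right)}\right) = 8 \left(5 \cdot 0 + 2 \sqrt{-1 + 6}\right) = 8 \left(0 + 2 \sqrt{5}\right) = 8 \cdot 2 \sqrt{5} = 16 \sqrt{5}$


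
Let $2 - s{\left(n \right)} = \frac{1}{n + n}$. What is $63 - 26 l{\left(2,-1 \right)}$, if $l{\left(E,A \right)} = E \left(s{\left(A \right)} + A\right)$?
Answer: $-15$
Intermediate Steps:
$s{\left(n \right)} = 2 - \frac{1}{2 n}$ ($s{\left(n \right)} = 2 - \frac{1}{n + n} = 2 - \frac{1}{2 n}$)
$l{\left(E,A \right)} = E \left(2 + A - \frac{1}{2 A}\right)$ ($l{\left(E,A \right)} = E \left(\left(2 - \frac{1}{2 A}\right) + A\right) = E \left(2 + A - \frac{1}{2 A}\right)$)
$63 - 26 l{\left(2,-1 \right)} = 63 - 26 \left(2 \cdot 2 - 2 - 1 \frac{1}{-1}\right) = 63 - 26 \left(4 - 2 - 1 \left(-1\right)\right) = 63 - 26 \left(4 - 2 + 1\right) = 63 - 78 = -15$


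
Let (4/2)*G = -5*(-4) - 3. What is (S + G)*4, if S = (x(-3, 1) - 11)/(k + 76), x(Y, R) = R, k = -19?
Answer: 1898/57 ≈ 33.298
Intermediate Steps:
G = 17/2 (G = (-5*(-4) - 3)/2 = (20 - 3)/2 = (1/2)*17 = 17/2 ≈ 8.5000)
S = -10/57 (S = (1 - 11)/(-19 + 76) = -10/57 ≈ -0.17544)
(S + G)*4 = (-10/57 + 17/2)*4 = (949/114)*4 = 1898/57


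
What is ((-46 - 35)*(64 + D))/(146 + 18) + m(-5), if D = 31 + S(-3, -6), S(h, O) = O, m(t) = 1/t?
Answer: -36209/820 ≈ -44.157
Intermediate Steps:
m(t) = 1/t
D = 25 (D = 31 - 6 = 25)
((-46 - 35)*(64 + D))/(146 + 18) + m(-5) = ((-46 - 35)*(64 + 25))/(146 + 18) + 1/(-5) = -81*89/164 - ⅕ = -7209*1/164 - ⅕ = -7209/164 - ⅕ = -36209/820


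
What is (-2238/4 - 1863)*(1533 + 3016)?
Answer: -22039905/2 ≈ -1.1020e+7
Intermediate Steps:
(-2238/4 - 1863)*(1533 + 3016) = (-2238*¼ - 1863)*4549 = (-1119/2 - 1863)*4549 = -4845/2*4549 = -22039905/2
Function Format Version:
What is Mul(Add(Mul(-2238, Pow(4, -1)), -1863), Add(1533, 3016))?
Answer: Rational(-22039905, 2) ≈ -1.1020e+7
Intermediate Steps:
Mul(Add(Mul(-2238, Pow(4, -1)), -1863), Add(1533, 3016)) = Mul(Add(Mul(-2238, Rational(1, 4)), -1863), 4549) = Mul(Add(Rational(-1119, 2), -1863), 4549) = Mul(Rational(-4845, 2), 4549) = Rational(-22039905, 2)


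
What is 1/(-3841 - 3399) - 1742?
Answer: -12612081/7240 ≈ -1742.0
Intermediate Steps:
1/(-3841 - 3399) - 1742 = 1/(-7240) - 1742 = -1/7240 - 1742 = -12612081/7240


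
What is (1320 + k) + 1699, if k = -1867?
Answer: 1152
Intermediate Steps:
(1320 + k) + 1699 = (1320 - 1867) + 1699 = -547 + 1699 = 1152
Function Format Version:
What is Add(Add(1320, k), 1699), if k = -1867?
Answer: 1152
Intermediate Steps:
Add(Add(1320, k), 1699) = Add(Add(1320, -1867), 1699) = Add(-547, 1699) = 1152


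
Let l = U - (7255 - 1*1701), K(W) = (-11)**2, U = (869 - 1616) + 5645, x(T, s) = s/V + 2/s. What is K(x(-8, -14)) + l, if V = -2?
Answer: -535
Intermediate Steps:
x(T, s) = 2/s - s/2 (x(T, s) = s/(-2) + 2/s = s*(-1/2) + 2/s = -s/2 + 2/s = 2/s - s/2)
U = 4898 (U = -747 + 5645 = 4898)
K(W) = 121
l = -656 (l = 4898 - (7255 - 1*1701) = 4898 - (7255 - 1701) = 4898 - 1*5554 = 4898 - 5554 = -656)
K(x(-8, -14)) + l = 121 - 656 = -535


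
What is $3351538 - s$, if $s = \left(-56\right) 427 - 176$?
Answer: $3375626$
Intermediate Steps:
$s = -24088$ ($s = -23912 - 176 = -24088$)
$3351538 - s = 3351538 - -24088 = 3351538 + 24088 = 3375626$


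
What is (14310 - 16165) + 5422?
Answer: 3567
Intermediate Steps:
(14310 - 16165) + 5422 = -1855 + 5422 = 3567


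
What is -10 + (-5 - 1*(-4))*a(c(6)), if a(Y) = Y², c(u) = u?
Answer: -46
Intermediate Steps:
-10 + (-5 - 1*(-4))*a(c(6)) = -10 + (-5 - 1*(-4))*6² = -10 + (-5 + 4)*36 = -10 - 1*36 = -10 - 36 = -46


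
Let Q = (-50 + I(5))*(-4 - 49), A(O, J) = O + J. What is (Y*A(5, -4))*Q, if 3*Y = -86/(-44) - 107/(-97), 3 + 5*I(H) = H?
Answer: 2858820/1067 ≈ 2679.3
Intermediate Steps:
I(H) = -3/5 + H/5
A(O, J) = J + O
Y = 2175/2134 (Y = (-86/(-44) - 107/(-97))/3 = (-86*(-1/44) - 107*(-1/97))/3 = (43/22 + 107/97)/3 = (1/3)*(6525/2134) = 2175/2134 ≈ 1.0192)
Q = 13144/5 (Q = (-50 + (-3/5 + (1/5)*5))*(-4 - 49) = (-50 + (-3/5 + 1))*(-53) = (-50 + 2/5)*(-53) = -248/5*(-53) = 13144/5 ≈ 2628.8)
(Y*A(5, -4))*Q = (2175*(-4 + 5)/2134)*(13144/5) = ((2175/2134)*1)*(13144/5) = (2175/2134)*(13144/5) = 2858820/1067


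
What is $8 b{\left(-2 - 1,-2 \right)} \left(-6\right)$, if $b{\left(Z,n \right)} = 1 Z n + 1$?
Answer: $-336$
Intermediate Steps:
$b{\left(Z,n \right)} = 1 + Z n$ ($b{\left(Z,n \right)} = Z n + 1 = 1 + Z n$)
$8 b{\left(-2 - 1,-2 \right)} \left(-6\right) = 8 \left(1 + \left(-2 - 1\right) \left(-2\right)\right) \left(-6\right) = 8 \left(1 - -6\right) \left(-6\right) = 8 \left(1 + 6\right) \left(-6\right) = 8 \cdot 7 \left(-6\right) = 56 \left(-6\right) = -336$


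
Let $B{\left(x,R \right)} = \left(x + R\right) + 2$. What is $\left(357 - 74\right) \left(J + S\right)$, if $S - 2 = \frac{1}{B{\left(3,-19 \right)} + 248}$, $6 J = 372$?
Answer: $\frac{4238491}{234} \approx 18113.0$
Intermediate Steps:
$B{\left(x,R \right)} = 2 + R + x$ ($B{\left(x,R \right)} = \left(R + x\right) + 2 = 2 + R + x$)
$J = 62$ ($J = \frac{1}{6} \cdot 372 = 62$)
$S = \frac{469}{234}$ ($S = 2 + \frac{1}{\left(2 - 19 + 3\right) + 248} = 2 + \frac{1}{-14 + 248} = 2 + \frac{1}{234} = \frac{469}{234} \approx 2.0043$)
$\left(357 - 74\right) \left(J + S\right) = \left(357 - 74\right) \left(62 + \frac{469}{234}\right) = 283 \cdot \frac{14977}{234} = \frac{4238491}{234}$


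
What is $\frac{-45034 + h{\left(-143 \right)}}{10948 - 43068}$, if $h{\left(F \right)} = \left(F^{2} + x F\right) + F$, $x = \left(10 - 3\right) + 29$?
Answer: $\frac{679}{730} \approx 0.93014$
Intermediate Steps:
$x = 36$ ($x = 7 + 29 = 36$)
$h{\left(F \right)} = F^{2} + 37 F$ ($h{\left(F \right)} = \left(F^{2} + 36 F\right) + F = F^{2} + 37 F$)
$\frac{-45034 + h{\left(-143 \right)}}{10948 - 43068} = \frac{-45034 - 143 \left(37 - 143\right)}{10948 - 43068} = \frac{-45034 - -15158}{-32120} = \left(-45034 + 15158\right) \left(- \frac{1}{32120}\right) = \left(-29876\right) \left(- \frac{1}{32120}\right) = \frac{679}{730}$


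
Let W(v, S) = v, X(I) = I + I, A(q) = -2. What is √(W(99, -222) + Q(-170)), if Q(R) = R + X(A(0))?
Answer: 5*I*√3 ≈ 8.6602*I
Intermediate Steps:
X(I) = 2*I
Q(R) = -4 + R (Q(R) = R + 2*(-2) = R - 4 = -4 + R)
√(W(99, -222) + Q(-170)) = √(99 + (-4 - 170)) = √(99 - 174) = √(-75) = 5*I*√3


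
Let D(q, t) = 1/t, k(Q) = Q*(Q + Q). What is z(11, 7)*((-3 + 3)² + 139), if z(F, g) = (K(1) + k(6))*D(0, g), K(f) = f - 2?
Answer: 9869/7 ≈ 1409.9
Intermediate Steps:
k(Q) = 2*Q² (k(Q) = Q*(2*Q) = 2*Q²)
D(q, t) = 1/t
K(f) = -2 + f
z(F, g) = 71/g (z(F, g) = ((-2 + 1) + 2*6²)/g = (-1 + 2*36)/g = (-1 + 72)/g = 71/g)
z(11, 7)*((-3 + 3)² + 139) = (71/7)*((-3 + 3)² + 139) = (71*(⅐))*(0² + 139) = 71*(0 + 139)/7 = (71/7)*139 = 9869/7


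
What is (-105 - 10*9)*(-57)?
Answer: 11115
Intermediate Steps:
(-105 - 10*9)*(-57) = (-105 - 90)*(-57) = -195*(-57) = 11115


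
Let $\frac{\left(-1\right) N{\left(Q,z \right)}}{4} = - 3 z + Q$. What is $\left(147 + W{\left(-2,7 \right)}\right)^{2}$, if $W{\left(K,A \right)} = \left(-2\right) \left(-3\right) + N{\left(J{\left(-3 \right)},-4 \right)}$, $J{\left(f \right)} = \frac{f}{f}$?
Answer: $10201$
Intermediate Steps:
$J{\left(f \right)} = 1$
$N{\left(Q,z \right)} = - 4 Q + 12 z$ ($N{\left(Q,z \right)} = - 4 \left(- 3 z + Q\right) = - 4 \left(Q - 3 z\right) = - 4 Q + 12 z$)
$W{\left(K,A \right)} = -46$ ($W{\left(K,A \right)} = \left(-2\right) \left(-3\right) + \left(\left(-4\right) 1 + 12 \left(-4\right)\right) = 6 - 52 = -46$)
$\left(147 + W{\left(-2,7 \right)}\right)^{2} = \left(147 - 46\right)^{2} = 101^{2} = 10201$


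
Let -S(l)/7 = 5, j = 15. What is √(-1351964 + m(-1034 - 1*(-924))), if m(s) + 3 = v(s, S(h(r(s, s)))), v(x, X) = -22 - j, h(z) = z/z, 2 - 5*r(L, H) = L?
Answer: 2*I*√338001 ≈ 1162.8*I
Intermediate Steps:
r(L, H) = ⅖ - L/5
h(z) = 1
S(l) = -35 (S(l) = -7*5 = -35)
v(x, X) = -37 (v(x, X) = -22 - 1*15 = -22 - 15 = -37)
m(s) = -40 (m(s) = -3 - 37 = -40)
√(-1351964 + m(-1034 - 1*(-924))) = √(-1351964 - 40) = √(-1352004) = 2*I*√338001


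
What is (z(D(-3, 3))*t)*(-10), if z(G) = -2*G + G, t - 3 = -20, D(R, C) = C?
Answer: -510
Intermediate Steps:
t = -17 (t = 3 - 20 = -17)
z(G) = -G
(z(D(-3, 3))*t)*(-10) = (-1*3*(-17))*(-10) = -3*(-17)*(-10) = 51*(-10) = -510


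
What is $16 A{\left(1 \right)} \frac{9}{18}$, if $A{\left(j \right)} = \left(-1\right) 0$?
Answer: $0$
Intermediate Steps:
$A{\left(j \right)} = 0$
$16 A{\left(1 \right)} \frac{9}{18} = 16 \cdot 0 \cdot \frac{9}{18} = 0 \cdot 9 \cdot \frac{1}{18} = 0 \cdot \frac{1}{2} = 0$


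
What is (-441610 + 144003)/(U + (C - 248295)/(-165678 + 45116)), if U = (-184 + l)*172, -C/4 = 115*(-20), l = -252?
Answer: 35880095134/9040946409 ≈ 3.9686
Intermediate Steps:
C = 9200 (C = -460*(-20) = -4*(-2300) = 9200)
U = -74992 (U = (-184 - 252)*172 = -436*172 = -74992)
(-441610 + 144003)/(U + (C - 248295)/(-165678 + 45116)) = (-441610 + 144003)/(-74992 + (9200 - 248295)/(-165678 + 45116)) = -297607/(-74992 - 239095/(-120562)) = -297607/(-74992 - 239095*(-1/120562)) = -297607/(-74992 + 239095/120562) = -297607/(-9040946409/120562) = -297607*(-120562/9040946409) = 35880095134/9040946409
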